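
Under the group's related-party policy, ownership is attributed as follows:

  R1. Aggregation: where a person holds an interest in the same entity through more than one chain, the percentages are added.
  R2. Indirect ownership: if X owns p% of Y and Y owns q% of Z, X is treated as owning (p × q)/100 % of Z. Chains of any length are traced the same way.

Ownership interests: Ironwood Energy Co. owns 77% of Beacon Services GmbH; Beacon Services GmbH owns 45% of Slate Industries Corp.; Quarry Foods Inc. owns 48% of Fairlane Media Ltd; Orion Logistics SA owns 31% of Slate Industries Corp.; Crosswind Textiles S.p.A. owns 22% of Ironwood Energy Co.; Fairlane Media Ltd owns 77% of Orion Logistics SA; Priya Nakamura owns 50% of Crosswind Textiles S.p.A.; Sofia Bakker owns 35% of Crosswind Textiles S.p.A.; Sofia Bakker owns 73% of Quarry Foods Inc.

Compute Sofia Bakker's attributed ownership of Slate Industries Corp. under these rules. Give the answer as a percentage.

Chain via Crosswind Textiles S.p.A. → Ironwood Energy Co. → Beacon Services GmbH (R2): 35% × 22% × 77% × 45% = 2.66805% of Slate Industries Corp.
Chain via Quarry Foods Inc. → Fairlane Media Ltd → Orion Logistics SA (R2): 73% × 48% × 77% × 31% = 8.364048% of Slate Industries Corp.
Aggregating (R1): 2.66805% + 8.364048% = 11.032098%.

11.032098%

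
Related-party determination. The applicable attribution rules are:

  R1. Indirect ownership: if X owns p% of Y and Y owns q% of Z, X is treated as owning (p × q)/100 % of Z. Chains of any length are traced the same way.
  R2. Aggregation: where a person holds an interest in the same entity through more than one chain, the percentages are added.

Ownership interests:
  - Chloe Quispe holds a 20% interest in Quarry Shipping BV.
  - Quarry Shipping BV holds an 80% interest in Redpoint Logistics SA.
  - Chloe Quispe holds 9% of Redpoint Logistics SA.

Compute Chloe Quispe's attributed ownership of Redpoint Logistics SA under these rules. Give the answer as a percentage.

Chain via Quarry Shipping BV (R1): 20% × 80% = 16% of Redpoint Logistics SA.
Direct interest in Redpoint Logistics SA: 9%.
Aggregating (R2): 16% + 9% = 25%.

25%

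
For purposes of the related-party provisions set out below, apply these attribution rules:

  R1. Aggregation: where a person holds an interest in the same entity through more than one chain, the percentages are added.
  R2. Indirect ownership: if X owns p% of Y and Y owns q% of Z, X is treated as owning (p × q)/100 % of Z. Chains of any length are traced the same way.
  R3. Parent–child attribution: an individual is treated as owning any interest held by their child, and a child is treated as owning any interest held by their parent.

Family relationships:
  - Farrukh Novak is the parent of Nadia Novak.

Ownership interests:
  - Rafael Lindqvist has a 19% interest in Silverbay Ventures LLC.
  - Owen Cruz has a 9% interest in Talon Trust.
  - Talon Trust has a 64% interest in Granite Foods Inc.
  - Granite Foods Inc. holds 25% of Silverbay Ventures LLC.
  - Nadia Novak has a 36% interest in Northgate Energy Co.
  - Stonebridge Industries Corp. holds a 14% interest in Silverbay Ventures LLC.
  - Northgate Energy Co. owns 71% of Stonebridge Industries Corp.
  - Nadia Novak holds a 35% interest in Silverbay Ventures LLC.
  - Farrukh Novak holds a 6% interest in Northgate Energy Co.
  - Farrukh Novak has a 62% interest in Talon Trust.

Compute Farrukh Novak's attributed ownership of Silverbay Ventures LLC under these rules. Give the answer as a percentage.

By parent–child attribution (R3), Farrukh Novak is treated as also owning Nadia Novak's interest in Northgate Energy Co, giving 6% + 36% = 42%.
By parent–child attribution (R3), Farrukh Novak is treated as owning Nadia Novak's 35% interest in Silverbay Ventures LLC.
Chain via Northgate Energy Co. → Stonebridge Industries Corp. (R2): 42% × 71% × 14% = 4.1748% of Silverbay Ventures LLC.
Chain via Talon Trust → Granite Foods Inc. (R2): 62% × 64% × 25% = 9.92% of Silverbay Ventures LLC.
Direct interest in Silverbay Ventures LLC: 35%.
Aggregating (R1): 4.1748% + 9.92% + 35% = 49.0948%.

49.0948%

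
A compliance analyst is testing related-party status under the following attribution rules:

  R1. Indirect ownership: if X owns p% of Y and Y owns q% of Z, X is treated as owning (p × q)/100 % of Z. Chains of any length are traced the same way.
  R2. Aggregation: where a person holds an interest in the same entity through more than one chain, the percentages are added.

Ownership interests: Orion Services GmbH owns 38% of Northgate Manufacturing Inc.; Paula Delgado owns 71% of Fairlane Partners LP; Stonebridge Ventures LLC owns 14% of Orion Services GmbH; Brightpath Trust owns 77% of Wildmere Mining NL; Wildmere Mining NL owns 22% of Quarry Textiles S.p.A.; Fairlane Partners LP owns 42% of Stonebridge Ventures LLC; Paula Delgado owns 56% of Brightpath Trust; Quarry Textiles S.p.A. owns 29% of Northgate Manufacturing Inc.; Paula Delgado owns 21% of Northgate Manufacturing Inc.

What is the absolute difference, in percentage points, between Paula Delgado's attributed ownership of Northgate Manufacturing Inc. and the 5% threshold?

20.33748

Chain via Fairlane Partners LP → Stonebridge Ventures LLC → Orion Services GmbH (R1): 71% × 42% × 14% × 38% = 1.586424% of Northgate Manufacturing Inc.
Chain via Brightpath Trust → Wildmere Mining NL → Quarry Textiles S.p.A. (R1): 56% × 77% × 22% × 29% = 2.751056% of Northgate Manufacturing Inc.
Direct interest in Northgate Manufacturing Inc: 21%.
Aggregating (R2): 1.586424% + 2.751056% + 21% = 25.33748%.
25.33748% exceeds the 5% threshold by 20.33748 percentage points.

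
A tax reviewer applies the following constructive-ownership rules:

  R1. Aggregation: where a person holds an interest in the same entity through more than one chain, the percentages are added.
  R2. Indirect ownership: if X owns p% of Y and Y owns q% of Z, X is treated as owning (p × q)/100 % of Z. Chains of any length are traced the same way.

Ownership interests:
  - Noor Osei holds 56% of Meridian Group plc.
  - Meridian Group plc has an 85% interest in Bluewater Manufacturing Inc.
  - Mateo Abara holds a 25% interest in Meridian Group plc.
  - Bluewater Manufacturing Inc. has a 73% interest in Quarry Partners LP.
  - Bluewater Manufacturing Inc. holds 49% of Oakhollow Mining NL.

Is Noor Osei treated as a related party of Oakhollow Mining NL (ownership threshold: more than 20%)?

Chain via Meridian Group plc → Bluewater Manufacturing Inc. (R2): 56% × 85% × 49% = 23.324% of Oakhollow Mining NL.
23.324% exceeds the 20% threshold, so Noor is a related party to Oakhollow Mining NL.

Yes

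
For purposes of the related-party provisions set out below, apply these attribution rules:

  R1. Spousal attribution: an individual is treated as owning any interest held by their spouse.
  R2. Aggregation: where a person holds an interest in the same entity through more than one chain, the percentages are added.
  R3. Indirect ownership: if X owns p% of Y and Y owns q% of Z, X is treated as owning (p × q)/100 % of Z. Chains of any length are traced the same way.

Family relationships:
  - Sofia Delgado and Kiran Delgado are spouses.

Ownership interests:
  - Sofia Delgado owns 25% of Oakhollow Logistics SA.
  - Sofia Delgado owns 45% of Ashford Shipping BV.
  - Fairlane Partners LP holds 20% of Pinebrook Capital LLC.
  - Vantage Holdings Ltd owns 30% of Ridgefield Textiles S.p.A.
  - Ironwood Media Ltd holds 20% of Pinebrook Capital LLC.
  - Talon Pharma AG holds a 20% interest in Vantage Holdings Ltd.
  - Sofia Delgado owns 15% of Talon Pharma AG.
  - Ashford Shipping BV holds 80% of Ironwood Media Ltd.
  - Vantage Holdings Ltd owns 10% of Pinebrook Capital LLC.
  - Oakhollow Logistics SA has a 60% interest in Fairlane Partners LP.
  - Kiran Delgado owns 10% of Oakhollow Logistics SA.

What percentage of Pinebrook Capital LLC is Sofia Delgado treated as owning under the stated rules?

By spousal attribution (R1), Sofia Delgado is treated as also owning Kiran Delgado's interest in Oakhollow Logistics SA, giving 25% + 10% = 35%.
Chain via Ashford Shipping BV → Ironwood Media Ltd (R3): 45% × 80% × 20% = 7.2% of Pinebrook Capital LLC.
Chain via Oakhollow Logistics SA → Fairlane Partners LP (R3): 35% × 60% × 20% = 4.2% of Pinebrook Capital LLC.
Chain via Talon Pharma AG → Vantage Holdings Ltd (R3): 15% × 20% × 10% = 0.3% of Pinebrook Capital LLC.
Aggregating (R2): 7.2% + 4.2% + 0.3% = 11.7%.

11.7%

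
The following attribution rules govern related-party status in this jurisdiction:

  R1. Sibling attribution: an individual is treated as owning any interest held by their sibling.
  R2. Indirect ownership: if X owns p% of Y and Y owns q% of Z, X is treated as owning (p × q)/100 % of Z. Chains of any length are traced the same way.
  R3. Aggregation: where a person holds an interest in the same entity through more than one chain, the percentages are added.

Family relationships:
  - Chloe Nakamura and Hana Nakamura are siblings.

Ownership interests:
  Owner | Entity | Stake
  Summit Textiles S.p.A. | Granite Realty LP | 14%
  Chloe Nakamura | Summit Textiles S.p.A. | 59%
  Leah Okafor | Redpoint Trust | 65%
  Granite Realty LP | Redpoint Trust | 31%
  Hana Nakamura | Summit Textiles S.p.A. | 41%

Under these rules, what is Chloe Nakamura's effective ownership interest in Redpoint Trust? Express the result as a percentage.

By sibling attribution (R1), Chloe Nakamura is treated as also owning Hana Nakamura's interest in Summit Textiles S.p.A, giving 59% + 41% = 100%.
Chain via Summit Textiles S.p.A. → Granite Realty LP (R2): 100% × 14% × 31% = 4.34% of Redpoint Trust.

4.34%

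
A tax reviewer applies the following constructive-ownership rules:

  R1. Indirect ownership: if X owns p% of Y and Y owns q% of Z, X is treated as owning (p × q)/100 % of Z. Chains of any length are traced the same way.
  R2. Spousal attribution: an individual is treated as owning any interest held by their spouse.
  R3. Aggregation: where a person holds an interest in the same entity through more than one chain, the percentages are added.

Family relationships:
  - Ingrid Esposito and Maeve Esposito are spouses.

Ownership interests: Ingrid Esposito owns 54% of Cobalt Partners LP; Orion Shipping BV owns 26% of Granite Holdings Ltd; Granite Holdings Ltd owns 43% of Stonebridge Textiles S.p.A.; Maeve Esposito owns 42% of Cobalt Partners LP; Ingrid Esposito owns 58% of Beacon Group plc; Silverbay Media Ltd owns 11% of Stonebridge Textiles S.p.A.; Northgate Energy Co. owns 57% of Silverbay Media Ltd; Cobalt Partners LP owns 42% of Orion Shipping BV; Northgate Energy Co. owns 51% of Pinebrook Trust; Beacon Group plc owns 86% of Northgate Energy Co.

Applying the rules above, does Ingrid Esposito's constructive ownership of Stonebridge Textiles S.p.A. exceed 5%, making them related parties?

By spousal attribution (R2), Ingrid Esposito is treated as also owning Maeve Esposito's interest in Cobalt Partners LP, giving 54% + 42% = 96%.
Chain via Beacon Group plc → Northgate Energy Co. → Silverbay Media Ltd (R1): 58% × 86% × 57% × 11% = 3.127476% of Stonebridge Textiles S.p.A.
Chain via Cobalt Partners LP → Orion Shipping BV → Granite Holdings Ltd (R1): 96% × 42% × 26% × 43% = 4.507776% of Stonebridge Textiles S.p.A.
Aggregating (R3): 3.127476% + 4.507776% = 7.635252%.
7.635252% exceeds the 5% threshold, so Ingrid is a related party to Stonebridge Textiles S.p.A.

Yes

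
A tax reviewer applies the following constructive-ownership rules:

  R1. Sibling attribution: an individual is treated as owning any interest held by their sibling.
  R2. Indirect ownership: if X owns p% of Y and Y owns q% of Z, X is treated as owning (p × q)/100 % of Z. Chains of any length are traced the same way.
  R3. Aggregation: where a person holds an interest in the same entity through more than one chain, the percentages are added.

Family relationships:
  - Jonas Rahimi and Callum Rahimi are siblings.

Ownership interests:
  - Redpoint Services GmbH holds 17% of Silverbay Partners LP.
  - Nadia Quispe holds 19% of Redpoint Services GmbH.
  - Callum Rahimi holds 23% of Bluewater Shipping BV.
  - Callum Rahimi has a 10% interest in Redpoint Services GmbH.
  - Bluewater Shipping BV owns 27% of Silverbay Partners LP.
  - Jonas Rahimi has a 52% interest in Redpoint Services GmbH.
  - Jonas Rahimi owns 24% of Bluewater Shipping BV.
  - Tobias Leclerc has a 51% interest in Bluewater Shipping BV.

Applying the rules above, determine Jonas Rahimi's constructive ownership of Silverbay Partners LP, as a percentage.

23.23%

By sibling attribution (R1), Jonas Rahimi is treated as also owning Callum Rahimi's interest in Bluewater Shipping BV, giving 24% + 23% = 47%.
By sibling attribution (R1), Jonas Rahimi is treated as also owning Callum Rahimi's interest in Redpoint Services GmbH, giving 52% + 10% = 62%.
Chain via Bluewater Shipping BV (R2): 47% × 27% = 12.69% of Silverbay Partners LP.
Chain via Redpoint Services GmbH (R2): 62% × 17% = 10.54% of Silverbay Partners LP.
Aggregating (R3): 12.69% + 10.54% = 23.23%.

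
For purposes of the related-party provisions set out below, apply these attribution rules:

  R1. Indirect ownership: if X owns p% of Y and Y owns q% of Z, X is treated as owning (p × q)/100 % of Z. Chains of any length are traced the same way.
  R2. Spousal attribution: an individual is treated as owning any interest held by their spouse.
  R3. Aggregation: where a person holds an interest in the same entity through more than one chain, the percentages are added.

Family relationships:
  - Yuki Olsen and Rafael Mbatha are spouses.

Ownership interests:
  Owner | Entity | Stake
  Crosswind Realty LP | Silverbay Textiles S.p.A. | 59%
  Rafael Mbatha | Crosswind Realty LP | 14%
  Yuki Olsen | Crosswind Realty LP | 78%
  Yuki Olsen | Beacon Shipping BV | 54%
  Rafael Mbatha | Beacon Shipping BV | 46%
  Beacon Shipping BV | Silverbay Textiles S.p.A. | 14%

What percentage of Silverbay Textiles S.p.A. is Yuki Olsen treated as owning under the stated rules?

By spousal attribution (R2), Yuki Olsen is treated as also owning Rafael Mbatha's interest in Crosswind Realty LP, giving 78% + 14% = 92%.
By spousal attribution (R2), Yuki Olsen is treated as also owning Rafael Mbatha's interest in Beacon Shipping BV, giving 54% + 46% = 100%.
Chain via Crosswind Realty LP (R1): 92% × 59% = 54.28% of Silverbay Textiles S.p.A.
Chain via Beacon Shipping BV (R1): 100% × 14% = 14% of Silverbay Textiles S.p.A.
Aggregating (R3): 54.28% + 14% = 68.28%.

68.28%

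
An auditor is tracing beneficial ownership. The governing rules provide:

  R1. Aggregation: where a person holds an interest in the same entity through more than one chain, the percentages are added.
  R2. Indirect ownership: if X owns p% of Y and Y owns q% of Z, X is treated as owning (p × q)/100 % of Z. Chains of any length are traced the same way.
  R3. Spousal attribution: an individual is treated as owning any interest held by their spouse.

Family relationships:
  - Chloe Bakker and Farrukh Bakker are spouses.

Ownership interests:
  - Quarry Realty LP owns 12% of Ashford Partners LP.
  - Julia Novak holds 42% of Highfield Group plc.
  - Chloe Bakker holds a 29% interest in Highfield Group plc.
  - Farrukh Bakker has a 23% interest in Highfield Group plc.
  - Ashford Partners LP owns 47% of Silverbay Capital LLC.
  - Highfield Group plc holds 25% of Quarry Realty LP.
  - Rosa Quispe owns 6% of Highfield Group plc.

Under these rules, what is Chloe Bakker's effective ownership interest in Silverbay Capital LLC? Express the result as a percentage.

0.7332%

By spousal attribution (R3), Chloe Bakker is treated as also owning Farrukh Bakker's interest in Highfield Group plc, giving 29% + 23% = 52%.
Chain via Highfield Group plc → Quarry Realty LP → Ashford Partners LP (R2): 52% × 25% × 12% × 47% = 0.7332% of Silverbay Capital LLC.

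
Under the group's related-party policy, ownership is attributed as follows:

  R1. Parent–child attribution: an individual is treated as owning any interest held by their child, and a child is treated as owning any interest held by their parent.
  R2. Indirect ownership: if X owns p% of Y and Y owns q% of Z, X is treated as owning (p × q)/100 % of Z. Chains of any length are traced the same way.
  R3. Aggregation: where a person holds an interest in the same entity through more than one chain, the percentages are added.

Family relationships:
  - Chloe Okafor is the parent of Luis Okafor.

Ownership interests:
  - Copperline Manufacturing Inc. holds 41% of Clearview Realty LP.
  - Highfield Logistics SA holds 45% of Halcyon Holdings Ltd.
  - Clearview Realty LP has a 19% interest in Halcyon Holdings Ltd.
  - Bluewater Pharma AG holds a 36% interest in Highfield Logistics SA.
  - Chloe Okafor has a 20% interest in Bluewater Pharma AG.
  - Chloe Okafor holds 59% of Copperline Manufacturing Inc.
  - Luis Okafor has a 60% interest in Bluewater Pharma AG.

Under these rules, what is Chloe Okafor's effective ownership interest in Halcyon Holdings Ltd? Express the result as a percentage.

17.5561%

By parent–child attribution (R1), Chloe Okafor is treated as also owning Luis Okafor's interest in Bluewater Pharma AG, giving 20% + 60% = 80%.
Chain via Bluewater Pharma AG → Highfield Logistics SA (R2): 80% × 36% × 45% = 12.96% of Halcyon Holdings Ltd.
Chain via Copperline Manufacturing Inc. → Clearview Realty LP (R2): 59% × 41% × 19% = 4.5961% of Halcyon Holdings Ltd.
Aggregating (R3): 12.96% + 4.5961% = 17.5561%.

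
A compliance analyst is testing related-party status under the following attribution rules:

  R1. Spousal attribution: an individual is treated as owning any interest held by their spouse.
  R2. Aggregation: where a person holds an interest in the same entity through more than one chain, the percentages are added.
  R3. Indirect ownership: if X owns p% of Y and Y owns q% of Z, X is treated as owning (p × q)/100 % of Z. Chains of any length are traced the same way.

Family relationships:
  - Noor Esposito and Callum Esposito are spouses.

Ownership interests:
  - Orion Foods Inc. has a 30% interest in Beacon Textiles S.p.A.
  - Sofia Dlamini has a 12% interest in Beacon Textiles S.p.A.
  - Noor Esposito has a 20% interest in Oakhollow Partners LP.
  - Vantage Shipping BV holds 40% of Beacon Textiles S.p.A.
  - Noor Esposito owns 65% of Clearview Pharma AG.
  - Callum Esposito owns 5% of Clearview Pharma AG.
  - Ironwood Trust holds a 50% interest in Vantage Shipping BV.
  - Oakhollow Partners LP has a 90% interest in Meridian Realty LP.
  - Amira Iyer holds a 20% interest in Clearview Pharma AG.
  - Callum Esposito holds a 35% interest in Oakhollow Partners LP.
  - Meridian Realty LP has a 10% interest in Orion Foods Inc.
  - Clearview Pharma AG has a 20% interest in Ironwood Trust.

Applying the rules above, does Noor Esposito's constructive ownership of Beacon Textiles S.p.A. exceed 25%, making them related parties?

No

By spousal attribution (R1), Noor Esposito is treated as also owning Callum Esposito's interest in Clearview Pharma AG, giving 65% + 5% = 70%.
By spousal attribution (R1), Noor Esposito is treated as also owning Callum Esposito's interest in Oakhollow Partners LP, giving 20% + 35% = 55%.
Chain via Clearview Pharma AG → Ironwood Trust → Vantage Shipping BV (R3): 70% × 20% × 50% × 40% = 2.8% of Beacon Textiles S.p.A.
Chain via Oakhollow Partners LP → Meridian Realty LP → Orion Foods Inc. (R3): 55% × 90% × 10% × 30% = 1.485% of Beacon Textiles S.p.A.
Aggregating (R2): 2.8% + 1.485% = 4.285%.
4.285% does not exceed the 25% threshold, so Noor is not a related party to Beacon Textiles S.p.A.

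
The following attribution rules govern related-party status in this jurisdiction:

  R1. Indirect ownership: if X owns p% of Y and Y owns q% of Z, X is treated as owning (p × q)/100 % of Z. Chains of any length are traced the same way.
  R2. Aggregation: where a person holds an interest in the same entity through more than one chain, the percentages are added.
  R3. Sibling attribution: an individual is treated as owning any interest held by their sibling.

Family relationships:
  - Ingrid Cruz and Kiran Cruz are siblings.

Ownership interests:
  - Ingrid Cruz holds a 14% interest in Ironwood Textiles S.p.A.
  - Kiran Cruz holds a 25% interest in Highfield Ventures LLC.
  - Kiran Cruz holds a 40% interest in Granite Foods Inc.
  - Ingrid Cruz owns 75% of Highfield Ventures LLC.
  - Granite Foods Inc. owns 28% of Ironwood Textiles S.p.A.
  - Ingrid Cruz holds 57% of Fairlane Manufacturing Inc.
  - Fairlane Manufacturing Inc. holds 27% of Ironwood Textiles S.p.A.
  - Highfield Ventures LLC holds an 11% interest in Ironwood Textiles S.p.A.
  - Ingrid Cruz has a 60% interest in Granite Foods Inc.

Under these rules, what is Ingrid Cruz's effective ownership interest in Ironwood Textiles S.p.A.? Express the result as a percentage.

68.39%

By sibling attribution (R3), Ingrid Cruz is treated as also owning Kiran Cruz's interest in Granite Foods Inc, giving 60% + 40% = 100%.
By sibling attribution (R3), Ingrid Cruz is treated as also owning Kiran Cruz's interest in Highfield Ventures LLC, giving 75% + 25% = 100%.
Chain via Fairlane Manufacturing Inc. (R1): 57% × 27% = 15.39% of Ironwood Textiles S.p.A.
Chain via Granite Foods Inc. (R1): 100% × 28% = 28% of Ironwood Textiles S.p.A.
Chain via Highfield Ventures LLC (R1): 100% × 11% = 11% of Ironwood Textiles S.p.A.
Direct interest in Ironwood Textiles S.p.A: 14%.
Aggregating (R2): 15.39% + 28% + 11% + 14% = 68.39%.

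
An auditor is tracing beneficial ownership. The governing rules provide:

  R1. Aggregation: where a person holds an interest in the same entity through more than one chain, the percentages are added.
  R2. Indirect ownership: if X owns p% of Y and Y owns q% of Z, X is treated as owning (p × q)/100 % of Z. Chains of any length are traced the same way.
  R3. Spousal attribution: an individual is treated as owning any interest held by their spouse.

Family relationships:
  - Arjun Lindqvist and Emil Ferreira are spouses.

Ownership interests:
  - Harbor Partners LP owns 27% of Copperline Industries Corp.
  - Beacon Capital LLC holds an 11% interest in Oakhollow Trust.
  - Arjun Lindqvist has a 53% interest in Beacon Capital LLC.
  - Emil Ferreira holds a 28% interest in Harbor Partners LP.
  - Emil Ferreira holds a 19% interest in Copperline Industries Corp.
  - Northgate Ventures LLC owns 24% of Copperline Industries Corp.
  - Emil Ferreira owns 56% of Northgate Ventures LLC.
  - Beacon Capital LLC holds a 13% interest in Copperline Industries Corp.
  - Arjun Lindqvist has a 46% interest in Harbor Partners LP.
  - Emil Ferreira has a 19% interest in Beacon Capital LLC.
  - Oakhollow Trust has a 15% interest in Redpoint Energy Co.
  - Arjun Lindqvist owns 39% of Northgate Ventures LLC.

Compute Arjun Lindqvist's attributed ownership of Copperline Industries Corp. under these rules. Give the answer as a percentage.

By spousal attribution (R3), Arjun Lindqvist is treated as also owning Emil Ferreira's interest in Beacon Capital LLC, giving 53% + 19% = 72%.
By spousal attribution (R3), Arjun Lindqvist is treated as also owning Emil Ferreira's interest in Harbor Partners LP, giving 46% + 28% = 74%.
By spousal attribution (R3), Arjun Lindqvist is treated as also owning Emil Ferreira's interest in Northgate Ventures LLC, giving 39% + 56% = 95%.
By spousal attribution (R3), Arjun Lindqvist is treated as owning Emil Ferreira's 19% interest in Copperline Industries Corp.
Chain via Beacon Capital LLC (R2): 72% × 13% = 9.36% of Copperline Industries Corp.
Chain via Harbor Partners LP (R2): 74% × 27% = 19.98% of Copperline Industries Corp.
Chain via Northgate Ventures LLC (R2): 95% × 24% = 22.8% of Copperline Industries Corp.
Direct interest in Copperline Industries Corp: 19%.
Aggregating (R1): 9.36% + 19.98% + 22.8% + 19% = 71.14%.

71.14%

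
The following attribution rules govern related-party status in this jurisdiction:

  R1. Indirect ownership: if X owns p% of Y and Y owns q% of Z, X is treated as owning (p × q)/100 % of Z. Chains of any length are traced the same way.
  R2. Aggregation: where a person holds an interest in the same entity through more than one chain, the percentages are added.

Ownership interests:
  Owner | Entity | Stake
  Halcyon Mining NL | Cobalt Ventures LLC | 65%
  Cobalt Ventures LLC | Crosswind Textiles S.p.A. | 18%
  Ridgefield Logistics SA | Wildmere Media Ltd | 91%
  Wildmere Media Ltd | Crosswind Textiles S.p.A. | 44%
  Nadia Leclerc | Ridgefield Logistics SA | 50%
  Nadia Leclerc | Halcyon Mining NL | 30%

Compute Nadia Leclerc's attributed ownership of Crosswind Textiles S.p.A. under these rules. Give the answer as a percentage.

Chain via Ridgefield Logistics SA → Wildmere Media Ltd (R1): 50% × 91% × 44% = 20.02% of Crosswind Textiles S.p.A.
Chain via Halcyon Mining NL → Cobalt Ventures LLC (R1): 30% × 65% × 18% = 3.51% of Crosswind Textiles S.p.A.
Aggregating (R2): 20.02% + 3.51% = 23.53%.

23.53%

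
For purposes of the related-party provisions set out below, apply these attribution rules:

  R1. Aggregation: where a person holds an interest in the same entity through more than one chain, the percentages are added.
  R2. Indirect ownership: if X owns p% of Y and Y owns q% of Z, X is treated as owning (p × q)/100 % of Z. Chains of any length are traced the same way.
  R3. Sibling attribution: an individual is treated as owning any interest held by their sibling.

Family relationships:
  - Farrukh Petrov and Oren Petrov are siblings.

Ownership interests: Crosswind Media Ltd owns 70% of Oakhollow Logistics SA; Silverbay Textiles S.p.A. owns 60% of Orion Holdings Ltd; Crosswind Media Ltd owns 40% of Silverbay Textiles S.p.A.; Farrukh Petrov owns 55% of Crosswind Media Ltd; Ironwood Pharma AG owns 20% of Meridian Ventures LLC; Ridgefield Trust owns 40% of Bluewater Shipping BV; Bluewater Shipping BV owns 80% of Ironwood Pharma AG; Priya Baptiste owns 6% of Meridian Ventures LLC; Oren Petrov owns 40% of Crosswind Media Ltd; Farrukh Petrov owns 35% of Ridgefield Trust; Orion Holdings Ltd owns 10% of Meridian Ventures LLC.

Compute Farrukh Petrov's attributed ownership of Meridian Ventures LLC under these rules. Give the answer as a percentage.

4.52%

By sibling attribution (R3), Farrukh Petrov is treated as also owning Oren Petrov's interest in Crosswind Media Ltd, giving 55% + 40% = 95%.
Chain via Ridgefield Trust → Bluewater Shipping BV → Ironwood Pharma AG (R2): 35% × 40% × 80% × 20% = 2.24% of Meridian Ventures LLC.
Chain via Crosswind Media Ltd → Silverbay Textiles S.p.A. → Orion Holdings Ltd (R2): 95% × 40% × 60% × 10% = 2.28% of Meridian Ventures LLC.
Aggregating (R1): 2.24% + 2.28% = 4.52%.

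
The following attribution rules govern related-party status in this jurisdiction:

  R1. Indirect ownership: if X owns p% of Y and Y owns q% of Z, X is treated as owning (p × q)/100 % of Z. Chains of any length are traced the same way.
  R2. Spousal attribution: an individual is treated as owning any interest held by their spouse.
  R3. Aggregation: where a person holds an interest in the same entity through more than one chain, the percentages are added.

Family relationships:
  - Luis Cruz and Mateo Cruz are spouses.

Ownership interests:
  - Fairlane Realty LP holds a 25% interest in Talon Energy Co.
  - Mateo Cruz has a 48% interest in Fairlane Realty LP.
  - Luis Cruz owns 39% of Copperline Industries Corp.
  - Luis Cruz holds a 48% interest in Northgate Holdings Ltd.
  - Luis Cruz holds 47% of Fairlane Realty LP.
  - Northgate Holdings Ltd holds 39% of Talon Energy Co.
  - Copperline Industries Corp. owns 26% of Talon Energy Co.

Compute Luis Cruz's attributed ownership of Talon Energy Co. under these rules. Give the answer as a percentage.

By spousal attribution (R2), Luis Cruz is treated as also owning Mateo Cruz's interest in Fairlane Realty LP, giving 47% + 48% = 95%.
Chain via Fairlane Realty LP (R1): 95% × 25% = 23.75% of Talon Energy Co.
Chain via Northgate Holdings Ltd (R1): 48% × 39% = 18.72% of Talon Energy Co.
Chain via Copperline Industries Corp. (R1): 39% × 26% = 10.14% of Talon Energy Co.
Aggregating (R3): 23.75% + 18.72% + 10.14% = 52.61%.

52.61%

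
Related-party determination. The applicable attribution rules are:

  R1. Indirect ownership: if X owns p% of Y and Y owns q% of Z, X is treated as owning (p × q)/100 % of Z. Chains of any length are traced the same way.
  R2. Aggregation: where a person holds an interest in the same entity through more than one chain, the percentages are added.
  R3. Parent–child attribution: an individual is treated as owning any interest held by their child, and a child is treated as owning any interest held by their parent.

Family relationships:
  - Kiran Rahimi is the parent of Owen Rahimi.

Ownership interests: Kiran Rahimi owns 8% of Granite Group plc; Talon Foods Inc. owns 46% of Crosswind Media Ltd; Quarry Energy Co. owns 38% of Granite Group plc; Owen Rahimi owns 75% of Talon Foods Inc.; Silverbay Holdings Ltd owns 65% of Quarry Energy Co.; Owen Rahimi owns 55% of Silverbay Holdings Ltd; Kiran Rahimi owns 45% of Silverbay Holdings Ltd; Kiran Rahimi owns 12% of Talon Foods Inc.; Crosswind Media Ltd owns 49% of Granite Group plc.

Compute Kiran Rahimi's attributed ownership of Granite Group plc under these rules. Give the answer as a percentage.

52.3098%

By parent–child attribution (R3), Kiran Rahimi is treated as also owning Owen Rahimi's interest in Silverbay Holdings Ltd, giving 45% + 55% = 100%.
By parent–child attribution (R3), Kiran Rahimi is treated as also owning Owen Rahimi's interest in Talon Foods Inc, giving 12% + 75% = 87%.
Chain via Silverbay Holdings Ltd → Quarry Energy Co. (R1): 100% × 65% × 38% = 24.7% of Granite Group plc.
Chain via Talon Foods Inc. → Crosswind Media Ltd (R1): 87% × 46% × 49% = 19.6098% of Granite Group plc.
Direct interest in Granite Group plc: 8%.
Aggregating (R2): 24.7% + 19.6098% + 8% = 52.3098%.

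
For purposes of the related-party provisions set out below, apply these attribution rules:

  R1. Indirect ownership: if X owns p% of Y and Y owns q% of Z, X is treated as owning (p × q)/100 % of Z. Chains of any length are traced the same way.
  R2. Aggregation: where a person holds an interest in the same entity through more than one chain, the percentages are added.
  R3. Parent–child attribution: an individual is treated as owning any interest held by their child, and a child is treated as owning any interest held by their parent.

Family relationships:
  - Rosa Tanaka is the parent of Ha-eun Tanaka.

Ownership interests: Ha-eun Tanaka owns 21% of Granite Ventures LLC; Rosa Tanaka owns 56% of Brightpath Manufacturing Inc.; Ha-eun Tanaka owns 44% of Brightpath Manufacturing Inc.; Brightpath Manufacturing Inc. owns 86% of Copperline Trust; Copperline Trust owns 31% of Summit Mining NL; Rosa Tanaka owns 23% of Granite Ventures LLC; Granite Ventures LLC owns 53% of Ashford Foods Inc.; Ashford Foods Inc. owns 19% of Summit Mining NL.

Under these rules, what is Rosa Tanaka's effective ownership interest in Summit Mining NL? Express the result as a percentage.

By parent–child attribution (R3), Rosa Tanaka is treated as also owning Ha-eun Tanaka's interest in Granite Ventures LLC, giving 23% + 21% = 44%.
By parent–child attribution (R3), Rosa Tanaka is treated as also owning Ha-eun Tanaka's interest in Brightpath Manufacturing Inc, giving 56% + 44% = 100%.
Chain via Granite Ventures LLC → Ashford Foods Inc. (R1): 44% × 53% × 19% = 4.4308% of Summit Mining NL.
Chain via Brightpath Manufacturing Inc. → Copperline Trust (R1): 100% × 86% × 31% = 26.66% of Summit Mining NL.
Aggregating (R2): 4.4308% + 26.66% = 31.0908%.

31.0908%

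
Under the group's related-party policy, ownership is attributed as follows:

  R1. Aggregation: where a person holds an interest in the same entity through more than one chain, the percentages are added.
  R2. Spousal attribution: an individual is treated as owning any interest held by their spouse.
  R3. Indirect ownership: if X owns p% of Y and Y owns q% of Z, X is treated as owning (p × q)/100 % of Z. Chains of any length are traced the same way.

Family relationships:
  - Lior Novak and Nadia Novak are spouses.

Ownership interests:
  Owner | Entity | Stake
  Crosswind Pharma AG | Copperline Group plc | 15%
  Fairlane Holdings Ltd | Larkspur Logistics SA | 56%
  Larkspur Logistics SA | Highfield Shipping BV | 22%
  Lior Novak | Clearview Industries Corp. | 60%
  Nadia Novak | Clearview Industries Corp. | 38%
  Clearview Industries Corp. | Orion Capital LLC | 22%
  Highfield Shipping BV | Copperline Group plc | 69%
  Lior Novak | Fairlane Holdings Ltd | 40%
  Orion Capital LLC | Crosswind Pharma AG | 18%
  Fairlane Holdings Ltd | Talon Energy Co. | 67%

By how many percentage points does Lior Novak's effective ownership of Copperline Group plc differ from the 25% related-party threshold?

21.01756

By spousal attribution (R2), Lior Novak is treated as also owning Nadia Novak's interest in Clearview Industries Corp, giving 60% + 38% = 98%.
Chain via Fairlane Holdings Ltd → Larkspur Logistics SA → Highfield Shipping BV (R3): 40% × 56% × 22% × 69% = 3.40032% of Copperline Group plc.
Chain via Clearview Industries Corp. → Orion Capital LLC → Crosswind Pharma AG (R3): 98% × 22% × 18% × 15% = 0.58212% of Copperline Group plc.
Aggregating (R1): 3.40032% + 0.58212% = 3.98244%.
3.98244% falls short of the 25% threshold by 21.01756 percentage points.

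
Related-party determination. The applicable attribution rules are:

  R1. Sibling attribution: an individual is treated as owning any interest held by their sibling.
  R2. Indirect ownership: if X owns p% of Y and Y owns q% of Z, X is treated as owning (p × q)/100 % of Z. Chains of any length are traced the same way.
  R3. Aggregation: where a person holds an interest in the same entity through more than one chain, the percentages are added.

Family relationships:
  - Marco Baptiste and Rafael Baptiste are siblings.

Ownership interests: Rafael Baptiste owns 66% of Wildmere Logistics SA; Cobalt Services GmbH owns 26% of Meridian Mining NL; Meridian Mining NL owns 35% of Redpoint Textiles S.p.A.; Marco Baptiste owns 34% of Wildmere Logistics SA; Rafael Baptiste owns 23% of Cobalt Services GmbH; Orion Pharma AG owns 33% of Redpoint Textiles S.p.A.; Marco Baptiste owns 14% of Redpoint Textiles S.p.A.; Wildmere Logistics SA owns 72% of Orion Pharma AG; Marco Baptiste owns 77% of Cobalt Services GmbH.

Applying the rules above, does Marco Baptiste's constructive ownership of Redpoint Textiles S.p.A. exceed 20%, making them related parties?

Yes

By sibling attribution (R1), Marco Baptiste is treated as also owning Rafael Baptiste's interest in Cobalt Services GmbH, giving 77% + 23% = 100%.
By sibling attribution (R1), Marco Baptiste is treated as also owning Rafael Baptiste's interest in Wildmere Logistics SA, giving 34% + 66% = 100%.
Chain via Cobalt Services GmbH → Meridian Mining NL (R2): 100% × 26% × 35% = 9.1% of Redpoint Textiles S.p.A.
Chain via Wildmere Logistics SA → Orion Pharma AG (R2): 100% × 72% × 33% = 23.76% of Redpoint Textiles S.p.A.
Direct interest in Redpoint Textiles S.p.A: 14%.
Aggregating (R3): 9.1% + 23.76% + 14% = 46.86%.
46.86% exceeds the 20% threshold, so Marco is a related party to Redpoint Textiles S.p.A.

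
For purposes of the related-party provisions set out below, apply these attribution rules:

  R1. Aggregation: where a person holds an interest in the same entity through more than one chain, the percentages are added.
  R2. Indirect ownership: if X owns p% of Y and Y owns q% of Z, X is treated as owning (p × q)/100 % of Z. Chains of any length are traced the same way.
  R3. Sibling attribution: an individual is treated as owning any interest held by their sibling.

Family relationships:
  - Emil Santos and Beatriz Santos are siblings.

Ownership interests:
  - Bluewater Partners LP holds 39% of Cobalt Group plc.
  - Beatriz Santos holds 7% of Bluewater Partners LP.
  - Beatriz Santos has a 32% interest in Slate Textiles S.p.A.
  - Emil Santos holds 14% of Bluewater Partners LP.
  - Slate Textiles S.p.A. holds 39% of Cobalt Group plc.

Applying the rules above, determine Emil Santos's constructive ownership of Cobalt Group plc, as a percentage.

By sibling attribution (R3), Emil Santos is treated as also owning Beatriz Santos's interest in Bluewater Partners LP, giving 14% + 7% = 21%.
By sibling attribution (R3), Emil Santos is treated as owning Beatriz Santos's 32% interest in Slate Textiles S.p.A.
Chain via Bluewater Partners LP (R2): 21% × 39% = 8.19% of Cobalt Group plc.
Chain via Slate Textiles S.p.A. (R2): 32% × 39% = 12.48% of Cobalt Group plc.
Aggregating (R1): 8.19% + 12.48% = 20.67%.

20.67%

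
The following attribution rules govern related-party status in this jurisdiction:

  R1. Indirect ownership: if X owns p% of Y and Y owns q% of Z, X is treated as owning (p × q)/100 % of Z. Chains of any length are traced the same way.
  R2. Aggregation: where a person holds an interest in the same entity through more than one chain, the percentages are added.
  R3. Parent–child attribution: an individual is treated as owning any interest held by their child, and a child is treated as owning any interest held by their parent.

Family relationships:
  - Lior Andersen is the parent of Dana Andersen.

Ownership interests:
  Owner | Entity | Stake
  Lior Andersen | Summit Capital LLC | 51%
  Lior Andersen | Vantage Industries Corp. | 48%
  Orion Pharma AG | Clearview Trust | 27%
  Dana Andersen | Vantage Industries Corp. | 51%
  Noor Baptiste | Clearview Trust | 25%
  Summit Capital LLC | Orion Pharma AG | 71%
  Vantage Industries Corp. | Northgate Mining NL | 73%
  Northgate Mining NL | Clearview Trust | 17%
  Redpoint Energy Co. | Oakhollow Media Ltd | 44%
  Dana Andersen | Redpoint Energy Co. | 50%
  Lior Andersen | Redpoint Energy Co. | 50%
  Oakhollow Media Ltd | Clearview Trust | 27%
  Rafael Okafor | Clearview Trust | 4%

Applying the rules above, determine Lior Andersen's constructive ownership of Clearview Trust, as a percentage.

33.9426%

By parent–child attribution (R3), Lior Andersen is treated as also owning Dana Andersen's interest in Redpoint Energy Co, giving 50% + 50% = 100%.
By parent–child attribution (R3), Lior Andersen is treated as also owning Dana Andersen's interest in Vantage Industries Corp, giving 48% + 51% = 99%.
Chain via Summit Capital LLC → Orion Pharma AG (R1): 51% × 71% × 27% = 9.7767% of Clearview Trust.
Chain via Redpoint Energy Co. → Oakhollow Media Ltd (R1): 100% × 44% × 27% = 11.88% of Clearview Trust.
Chain via Vantage Industries Corp. → Northgate Mining NL (R1): 99% × 73% × 17% = 12.2859% of Clearview Trust.
Aggregating (R2): 9.7767% + 11.88% + 12.2859% = 33.9426%.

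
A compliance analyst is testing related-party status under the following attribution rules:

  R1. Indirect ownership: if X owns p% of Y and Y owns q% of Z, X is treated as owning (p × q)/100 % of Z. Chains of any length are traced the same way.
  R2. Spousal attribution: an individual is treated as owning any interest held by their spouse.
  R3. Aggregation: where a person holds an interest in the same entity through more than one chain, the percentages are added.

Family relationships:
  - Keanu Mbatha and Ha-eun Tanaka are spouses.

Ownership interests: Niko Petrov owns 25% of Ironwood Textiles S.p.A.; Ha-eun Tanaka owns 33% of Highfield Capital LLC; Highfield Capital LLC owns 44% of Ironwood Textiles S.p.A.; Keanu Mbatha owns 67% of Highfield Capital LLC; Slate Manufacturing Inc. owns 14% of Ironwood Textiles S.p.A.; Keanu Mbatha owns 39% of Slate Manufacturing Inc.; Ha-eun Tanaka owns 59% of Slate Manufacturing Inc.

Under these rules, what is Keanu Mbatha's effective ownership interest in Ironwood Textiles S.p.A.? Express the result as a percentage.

By spousal attribution (R2), Keanu Mbatha is treated as also owning Ha-eun Tanaka's interest in Highfield Capital LLC, giving 67% + 33% = 100%.
By spousal attribution (R2), Keanu Mbatha is treated as also owning Ha-eun Tanaka's interest in Slate Manufacturing Inc, giving 39% + 59% = 98%.
Chain via Highfield Capital LLC (R1): 100% × 44% = 44% of Ironwood Textiles S.p.A.
Chain via Slate Manufacturing Inc. (R1): 98% × 14% = 13.72% of Ironwood Textiles S.p.A.
Aggregating (R3): 44% + 13.72% = 57.72%.

57.72%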